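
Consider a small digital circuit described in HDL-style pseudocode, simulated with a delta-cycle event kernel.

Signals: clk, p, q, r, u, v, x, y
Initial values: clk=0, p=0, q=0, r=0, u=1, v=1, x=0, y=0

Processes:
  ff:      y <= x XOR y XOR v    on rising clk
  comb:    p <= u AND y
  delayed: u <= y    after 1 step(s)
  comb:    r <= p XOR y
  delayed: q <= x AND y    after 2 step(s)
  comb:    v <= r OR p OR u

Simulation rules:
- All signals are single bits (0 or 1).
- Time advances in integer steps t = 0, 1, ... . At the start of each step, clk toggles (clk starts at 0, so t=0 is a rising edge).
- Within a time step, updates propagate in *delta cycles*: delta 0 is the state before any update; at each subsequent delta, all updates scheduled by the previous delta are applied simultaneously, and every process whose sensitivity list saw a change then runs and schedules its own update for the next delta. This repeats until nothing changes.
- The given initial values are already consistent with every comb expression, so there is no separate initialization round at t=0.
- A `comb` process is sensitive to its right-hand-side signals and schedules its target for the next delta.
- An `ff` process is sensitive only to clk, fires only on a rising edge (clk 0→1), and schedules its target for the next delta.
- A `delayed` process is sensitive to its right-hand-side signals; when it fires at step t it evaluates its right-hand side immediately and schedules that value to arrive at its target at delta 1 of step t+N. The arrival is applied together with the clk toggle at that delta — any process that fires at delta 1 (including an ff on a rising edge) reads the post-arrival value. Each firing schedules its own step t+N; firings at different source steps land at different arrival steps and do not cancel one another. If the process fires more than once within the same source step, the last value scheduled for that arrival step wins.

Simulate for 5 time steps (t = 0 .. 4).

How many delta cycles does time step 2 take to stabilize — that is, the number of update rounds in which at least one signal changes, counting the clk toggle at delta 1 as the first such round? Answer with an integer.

t=0 Δ0: x=0 v=1 p=0 u=1 y=0 q=0 r=0 clk=0
  Δ1: clk:0→1
  Δ2: y:0→1
  Δ3: p:0→1, r:0→1
  Δ4: r:1→0
  (4Δ to stable)
t=1 Δ0: x=0 v=1 p=1 u=1 y=1 q=0 r=0 clk=1
  Δ1: clk:1→0
  (1Δ to stable)
t=2 Δ0: x=0 v=1 p=1 u=1 y=1 q=0 r=0 clk=0
  Δ1: clk:0→1
  Δ2: y:1→0
  Δ3: p:1→0, r:0→1
  Δ4: r:1→0
  (4Δ to stable)
t=3 Δ0: x=0 v=1 p=0 u=1 y=0 q=0 r=0 clk=1
  Δ1: u:1→0, clk:1→0
  Δ2: v:1→0
  (2Δ to stable)
t=4 Δ0: x=0 v=0 p=0 u=0 y=0 q=0 r=0 clk=0
  Δ1: clk:0→1
  (1Δ to stable)

4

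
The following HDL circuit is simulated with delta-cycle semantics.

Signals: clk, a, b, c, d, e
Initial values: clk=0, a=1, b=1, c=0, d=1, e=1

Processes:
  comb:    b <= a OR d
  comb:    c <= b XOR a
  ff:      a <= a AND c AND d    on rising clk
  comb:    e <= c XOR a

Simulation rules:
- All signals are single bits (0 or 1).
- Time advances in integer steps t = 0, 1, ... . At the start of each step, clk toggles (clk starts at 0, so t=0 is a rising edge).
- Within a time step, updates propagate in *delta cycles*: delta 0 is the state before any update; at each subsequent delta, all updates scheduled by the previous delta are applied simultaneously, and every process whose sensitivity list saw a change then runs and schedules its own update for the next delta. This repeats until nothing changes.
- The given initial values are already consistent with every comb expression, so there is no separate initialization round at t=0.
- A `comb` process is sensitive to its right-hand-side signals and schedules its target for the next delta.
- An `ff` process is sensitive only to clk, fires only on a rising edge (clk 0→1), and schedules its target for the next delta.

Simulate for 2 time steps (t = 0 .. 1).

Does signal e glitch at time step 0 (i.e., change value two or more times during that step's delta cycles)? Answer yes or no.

t0.Δ0 d=1 a=1 c=0 b=1 clk=0 e=1
t0.Δ1 d=1 a=1 c=0 b=1 clk=1 e=1
t0.Δ2 d=1 a=0 c=0 b=1 clk=1 e=1
t0.Δ3 d=1 a=0 c=1 b=1 clk=1 e=0
t0.Δ4 d=1 a=0 c=1 b=1 clk=1 e=1
t1.Δ0 d=1 a=0 c=1 b=1 clk=1 e=1
t1.Δ1 d=1 a=0 c=1 b=1 clk=0 e=1

yes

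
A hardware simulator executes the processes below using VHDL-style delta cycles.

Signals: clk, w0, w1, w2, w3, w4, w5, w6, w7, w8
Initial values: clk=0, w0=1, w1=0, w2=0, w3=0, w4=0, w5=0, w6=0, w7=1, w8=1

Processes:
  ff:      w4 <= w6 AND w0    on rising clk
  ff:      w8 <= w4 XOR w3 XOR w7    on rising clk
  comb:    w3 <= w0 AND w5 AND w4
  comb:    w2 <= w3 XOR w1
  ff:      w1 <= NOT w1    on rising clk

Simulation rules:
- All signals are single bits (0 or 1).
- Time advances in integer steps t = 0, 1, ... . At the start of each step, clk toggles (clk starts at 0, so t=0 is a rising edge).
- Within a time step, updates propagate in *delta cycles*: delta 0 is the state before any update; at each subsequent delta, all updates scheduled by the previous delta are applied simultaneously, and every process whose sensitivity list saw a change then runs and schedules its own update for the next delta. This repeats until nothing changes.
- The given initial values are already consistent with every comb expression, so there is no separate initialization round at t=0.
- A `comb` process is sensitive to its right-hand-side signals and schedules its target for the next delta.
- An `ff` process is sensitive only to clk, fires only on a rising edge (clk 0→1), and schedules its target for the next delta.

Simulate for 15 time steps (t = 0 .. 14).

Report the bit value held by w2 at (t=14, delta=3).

t0.Δ0 w8=1 w5=0 w1=0 w7=1 w6=0 w0=1 clk=0 w4=0 w2=0 w3=0
t0.Δ1 w8=1 w5=0 w1=0 w7=1 w6=0 w0=1 clk=1 w4=0 w2=0 w3=0
t0.Δ2 w8=1 w5=0 w1=1 w7=1 w6=0 w0=1 clk=1 w4=0 w2=0 w3=0
t0.Δ3 w8=1 w5=0 w1=1 w7=1 w6=0 w0=1 clk=1 w4=0 w2=1 w3=0
t1.Δ0 w8=1 w5=0 w1=1 w7=1 w6=0 w0=1 clk=1 w4=0 w2=1 w3=0
t1.Δ1 w8=1 w5=0 w1=1 w7=1 w6=0 w0=1 clk=0 w4=0 w2=1 w3=0
t2.Δ0 w8=1 w5=0 w1=1 w7=1 w6=0 w0=1 clk=0 w4=0 w2=1 w3=0
t2.Δ1 w8=1 w5=0 w1=1 w7=1 w6=0 w0=1 clk=1 w4=0 w2=1 w3=0
t2.Δ2 w8=1 w5=0 w1=0 w7=1 w6=0 w0=1 clk=1 w4=0 w2=1 w3=0
t2.Δ3 w8=1 w5=0 w1=0 w7=1 w6=0 w0=1 clk=1 w4=0 w2=0 w3=0
t3.Δ0 w8=1 w5=0 w1=0 w7=1 w6=0 w0=1 clk=1 w4=0 w2=0 w3=0
t3.Δ1 w8=1 w5=0 w1=0 w7=1 w6=0 w0=1 clk=0 w4=0 w2=0 w3=0
t4.Δ0 w8=1 w5=0 w1=0 w7=1 w6=0 w0=1 clk=0 w4=0 w2=0 w3=0
t4.Δ1 w8=1 w5=0 w1=0 w7=1 w6=0 w0=1 clk=1 w4=0 w2=0 w3=0
t4.Δ2 w8=1 w5=0 w1=1 w7=1 w6=0 w0=1 clk=1 w4=0 w2=0 w3=0
t4.Δ3 w8=1 w5=0 w1=1 w7=1 w6=0 w0=1 clk=1 w4=0 w2=1 w3=0
t5.Δ0 w8=1 w5=0 w1=1 w7=1 w6=0 w0=1 clk=1 w4=0 w2=1 w3=0
t5.Δ1 w8=1 w5=0 w1=1 w7=1 w6=0 w0=1 clk=0 w4=0 w2=1 w3=0
t6.Δ0 w8=1 w5=0 w1=1 w7=1 w6=0 w0=1 clk=0 w4=0 w2=1 w3=0
t6.Δ1 w8=1 w5=0 w1=1 w7=1 w6=0 w0=1 clk=1 w4=0 w2=1 w3=0
t6.Δ2 w8=1 w5=0 w1=0 w7=1 w6=0 w0=1 clk=1 w4=0 w2=1 w3=0
t6.Δ3 w8=1 w5=0 w1=0 w7=1 w6=0 w0=1 clk=1 w4=0 w2=0 w3=0
t7.Δ0 w8=1 w5=0 w1=0 w7=1 w6=0 w0=1 clk=1 w4=0 w2=0 w3=0
t7.Δ1 w8=1 w5=0 w1=0 w7=1 w6=0 w0=1 clk=0 w4=0 w2=0 w3=0
t8.Δ0 w8=1 w5=0 w1=0 w7=1 w6=0 w0=1 clk=0 w4=0 w2=0 w3=0
t8.Δ1 w8=1 w5=0 w1=0 w7=1 w6=0 w0=1 clk=1 w4=0 w2=0 w3=0
t8.Δ2 w8=1 w5=0 w1=1 w7=1 w6=0 w0=1 clk=1 w4=0 w2=0 w3=0
t8.Δ3 w8=1 w5=0 w1=1 w7=1 w6=0 w0=1 clk=1 w4=0 w2=1 w3=0
t9.Δ0 w8=1 w5=0 w1=1 w7=1 w6=0 w0=1 clk=1 w4=0 w2=1 w3=0
t9.Δ1 w8=1 w5=0 w1=1 w7=1 w6=0 w0=1 clk=0 w4=0 w2=1 w3=0
t10.Δ0 w8=1 w5=0 w1=1 w7=1 w6=0 w0=1 clk=0 w4=0 w2=1 w3=0
t10.Δ1 w8=1 w5=0 w1=1 w7=1 w6=0 w0=1 clk=1 w4=0 w2=1 w3=0
t10.Δ2 w8=1 w5=0 w1=0 w7=1 w6=0 w0=1 clk=1 w4=0 w2=1 w3=0
t10.Δ3 w8=1 w5=0 w1=0 w7=1 w6=0 w0=1 clk=1 w4=0 w2=0 w3=0
t11.Δ0 w8=1 w5=0 w1=0 w7=1 w6=0 w0=1 clk=1 w4=0 w2=0 w3=0
t11.Δ1 w8=1 w5=0 w1=0 w7=1 w6=0 w0=1 clk=0 w4=0 w2=0 w3=0
t12.Δ0 w8=1 w5=0 w1=0 w7=1 w6=0 w0=1 clk=0 w4=0 w2=0 w3=0
t12.Δ1 w8=1 w5=0 w1=0 w7=1 w6=0 w0=1 clk=1 w4=0 w2=0 w3=0
t12.Δ2 w8=1 w5=0 w1=1 w7=1 w6=0 w0=1 clk=1 w4=0 w2=0 w3=0
t12.Δ3 w8=1 w5=0 w1=1 w7=1 w6=0 w0=1 clk=1 w4=0 w2=1 w3=0
t13.Δ0 w8=1 w5=0 w1=1 w7=1 w6=0 w0=1 clk=1 w4=0 w2=1 w3=0
t13.Δ1 w8=1 w5=0 w1=1 w7=1 w6=0 w0=1 clk=0 w4=0 w2=1 w3=0
t14.Δ0 w8=1 w5=0 w1=1 w7=1 w6=0 w0=1 clk=0 w4=0 w2=1 w3=0
t14.Δ1 w8=1 w5=0 w1=1 w7=1 w6=0 w0=1 clk=1 w4=0 w2=1 w3=0
t14.Δ2 w8=1 w5=0 w1=0 w7=1 w6=0 w0=1 clk=1 w4=0 w2=1 w3=0
t14.Δ3 w8=1 w5=0 w1=0 w7=1 w6=0 w0=1 clk=1 w4=0 w2=0 w3=0

0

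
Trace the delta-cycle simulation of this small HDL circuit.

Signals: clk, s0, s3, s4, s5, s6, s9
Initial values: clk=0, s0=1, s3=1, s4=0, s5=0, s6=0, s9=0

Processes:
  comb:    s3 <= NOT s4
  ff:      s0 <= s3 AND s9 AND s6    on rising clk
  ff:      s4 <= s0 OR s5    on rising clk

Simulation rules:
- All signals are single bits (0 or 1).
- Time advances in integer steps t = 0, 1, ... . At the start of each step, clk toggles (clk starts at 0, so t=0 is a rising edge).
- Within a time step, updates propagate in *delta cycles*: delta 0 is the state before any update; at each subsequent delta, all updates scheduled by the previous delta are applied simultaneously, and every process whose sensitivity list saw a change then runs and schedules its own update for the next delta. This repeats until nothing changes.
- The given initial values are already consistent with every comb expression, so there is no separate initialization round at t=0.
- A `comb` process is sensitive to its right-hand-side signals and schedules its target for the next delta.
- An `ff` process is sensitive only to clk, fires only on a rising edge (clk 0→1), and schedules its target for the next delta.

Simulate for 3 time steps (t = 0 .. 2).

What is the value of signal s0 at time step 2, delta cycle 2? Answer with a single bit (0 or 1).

0

[bits: s4,s5,s0,clk,s9,s6,s3]
t=0: Δ0=0010001 Δ1=0011001 Δ2=1001001 Δ3=1001000 | 3Δ
t=1: Δ0=1001000 Δ1=1000000 | 1Δ
t=2: Δ0=1000000 Δ1=1001000 Δ2=0001000 Δ3=0001001 | 3Δ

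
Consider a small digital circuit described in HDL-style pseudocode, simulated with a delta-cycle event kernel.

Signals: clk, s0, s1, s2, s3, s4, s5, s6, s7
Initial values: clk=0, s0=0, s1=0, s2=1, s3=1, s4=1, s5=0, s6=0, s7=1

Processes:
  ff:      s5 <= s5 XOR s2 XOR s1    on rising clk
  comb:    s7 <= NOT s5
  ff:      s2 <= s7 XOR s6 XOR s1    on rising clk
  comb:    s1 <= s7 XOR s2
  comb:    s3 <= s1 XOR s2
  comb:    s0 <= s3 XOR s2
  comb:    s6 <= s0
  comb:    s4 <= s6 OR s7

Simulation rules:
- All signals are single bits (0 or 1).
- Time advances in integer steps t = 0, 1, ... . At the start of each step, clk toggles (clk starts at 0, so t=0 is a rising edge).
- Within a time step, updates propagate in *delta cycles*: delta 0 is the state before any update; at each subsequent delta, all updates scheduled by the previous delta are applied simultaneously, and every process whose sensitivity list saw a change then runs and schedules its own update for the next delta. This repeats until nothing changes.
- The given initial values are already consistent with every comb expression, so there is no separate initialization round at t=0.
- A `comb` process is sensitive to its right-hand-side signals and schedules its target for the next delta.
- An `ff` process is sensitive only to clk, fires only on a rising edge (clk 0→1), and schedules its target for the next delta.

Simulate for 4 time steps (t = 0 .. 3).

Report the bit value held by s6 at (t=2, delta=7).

t0.Δ0 s4=1 clk=0 s0=0 s2=1 s1=0 s5=0 s6=0 s7=1 s3=1
t0.Δ1 s4=1 clk=1 s0=0 s2=1 s1=0 s5=0 s6=0 s7=1 s3=1
t0.Δ2 s4=1 clk=1 s0=0 s2=1 s1=0 s5=1 s6=0 s7=1 s3=1
t0.Δ3 s4=1 clk=1 s0=0 s2=1 s1=0 s5=1 s6=0 s7=0 s3=1
t0.Δ4 s4=0 clk=1 s0=0 s2=1 s1=1 s5=1 s6=0 s7=0 s3=1
t0.Δ5 s4=0 clk=1 s0=0 s2=1 s1=1 s5=1 s6=0 s7=0 s3=0
t0.Δ6 s4=0 clk=1 s0=1 s2=1 s1=1 s5=1 s6=0 s7=0 s3=0
t0.Δ7 s4=0 clk=1 s0=1 s2=1 s1=1 s5=1 s6=1 s7=0 s3=0
t0.Δ8 s4=1 clk=1 s0=1 s2=1 s1=1 s5=1 s6=1 s7=0 s3=0
t1.Δ0 s4=1 clk=1 s0=1 s2=1 s1=1 s5=1 s6=1 s7=0 s3=0
t1.Δ1 s4=1 clk=0 s0=1 s2=1 s1=1 s5=1 s6=1 s7=0 s3=0
t2.Δ0 s4=1 clk=0 s0=1 s2=1 s1=1 s5=1 s6=1 s7=0 s3=0
t2.Δ1 s4=1 clk=1 s0=1 s2=1 s1=1 s5=1 s6=1 s7=0 s3=0
t2.Δ2 s4=1 clk=1 s0=1 s2=0 s1=1 s5=1 s6=1 s7=0 s3=0
t2.Δ3 s4=1 clk=1 s0=0 s2=0 s1=0 s5=1 s6=1 s7=0 s3=1
t2.Δ4 s4=1 clk=1 s0=1 s2=0 s1=0 s5=1 s6=0 s7=0 s3=0
t2.Δ5 s4=0 clk=1 s0=0 s2=0 s1=0 s5=1 s6=1 s7=0 s3=0
t2.Δ6 s4=1 clk=1 s0=0 s2=0 s1=0 s5=1 s6=0 s7=0 s3=0
t2.Δ7 s4=0 clk=1 s0=0 s2=0 s1=0 s5=1 s6=0 s7=0 s3=0
t3.Δ0 s4=0 clk=1 s0=0 s2=0 s1=0 s5=1 s6=0 s7=0 s3=0
t3.Δ1 s4=0 clk=0 s0=0 s2=0 s1=0 s5=1 s6=0 s7=0 s3=0

0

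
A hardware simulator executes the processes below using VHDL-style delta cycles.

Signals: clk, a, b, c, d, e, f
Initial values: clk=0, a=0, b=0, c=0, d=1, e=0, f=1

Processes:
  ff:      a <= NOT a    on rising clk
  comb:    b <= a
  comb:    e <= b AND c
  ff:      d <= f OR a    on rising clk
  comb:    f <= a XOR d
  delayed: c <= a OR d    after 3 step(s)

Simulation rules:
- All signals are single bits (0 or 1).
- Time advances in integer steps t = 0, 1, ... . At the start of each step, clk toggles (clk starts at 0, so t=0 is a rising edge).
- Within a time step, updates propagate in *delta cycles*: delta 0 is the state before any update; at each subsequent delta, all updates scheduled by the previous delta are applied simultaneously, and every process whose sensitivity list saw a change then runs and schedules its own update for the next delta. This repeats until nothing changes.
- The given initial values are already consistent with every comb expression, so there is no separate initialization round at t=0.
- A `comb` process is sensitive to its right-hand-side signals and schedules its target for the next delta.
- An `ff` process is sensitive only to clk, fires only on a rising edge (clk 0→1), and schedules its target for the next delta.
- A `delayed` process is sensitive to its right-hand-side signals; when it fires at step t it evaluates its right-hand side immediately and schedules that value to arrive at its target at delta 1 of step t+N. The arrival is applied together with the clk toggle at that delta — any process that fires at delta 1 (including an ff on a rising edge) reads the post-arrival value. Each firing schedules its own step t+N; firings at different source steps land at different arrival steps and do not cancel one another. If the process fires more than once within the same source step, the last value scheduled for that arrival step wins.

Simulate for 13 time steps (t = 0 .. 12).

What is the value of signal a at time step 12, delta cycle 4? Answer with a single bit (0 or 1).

t0.Δ0 b=0 a=0 f=1 c=0 d=1 clk=0 e=0
t0.Δ1 b=0 a=0 f=1 c=0 d=1 clk=1 e=0
t0.Δ2 b=0 a=1 f=1 c=0 d=1 clk=1 e=0
t0.Δ3 b=1 a=1 f=0 c=0 d=1 clk=1 e=0
t1.Δ0 b=1 a=1 f=0 c=0 d=1 clk=1 e=0
t1.Δ1 b=1 a=1 f=0 c=0 d=1 clk=0 e=0
t2.Δ0 b=1 a=1 f=0 c=0 d=1 clk=0 e=0
t2.Δ1 b=1 a=1 f=0 c=0 d=1 clk=1 e=0
t2.Δ2 b=1 a=0 f=0 c=0 d=1 clk=1 e=0
t2.Δ3 b=0 a=0 f=1 c=0 d=1 clk=1 e=0
t3.Δ0 b=0 a=0 f=1 c=0 d=1 clk=1 e=0
t3.Δ1 b=0 a=0 f=1 c=1 d=1 clk=0 e=0
t4.Δ0 b=0 a=0 f=1 c=1 d=1 clk=0 e=0
t4.Δ1 b=0 a=0 f=1 c=1 d=1 clk=1 e=0
t4.Δ2 b=0 a=1 f=1 c=1 d=1 clk=1 e=0
t4.Δ3 b=1 a=1 f=0 c=1 d=1 clk=1 e=0
t4.Δ4 b=1 a=1 f=0 c=1 d=1 clk=1 e=1
t5.Δ0 b=1 a=1 f=0 c=1 d=1 clk=1 e=1
t5.Δ1 b=1 a=1 f=0 c=1 d=1 clk=0 e=1
t6.Δ0 b=1 a=1 f=0 c=1 d=1 clk=0 e=1
t6.Δ1 b=1 a=1 f=0 c=1 d=1 clk=1 e=1
t6.Δ2 b=1 a=0 f=0 c=1 d=1 clk=1 e=1
t6.Δ3 b=0 a=0 f=1 c=1 d=1 clk=1 e=1
t6.Δ4 b=0 a=0 f=1 c=1 d=1 clk=1 e=0
t7.Δ0 b=0 a=0 f=1 c=1 d=1 clk=1 e=0
t7.Δ1 b=0 a=0 f=1 c=1 d=1 clk=0 e=0
t8.Δ0 b=0 a=0 f=1 c=1 d=1 clk=0 e=0
t8.Δ1 b=0 a=0 f=1 c=1 d=1 clk=1 e=0
t8.Δ2 b=0 a=1 f=1 c=1 d=1 clk=1 e=0
t8.Δ3 b=1 a=1 f=0 c=1 d=1 clk=1 e=0
t8.Δ4 b=1 a=1 f=0 c=1 d=1 clk=1 e=1
t9.Δ0 b=1 a=1 f=0 c=1 d=1 clk=1 e=1
t9.Δ1 b=1 a=1 f=0 c=1 d=1 clk=0 e=1
t10.Δ0 b=1 a=1 f=0 c=1 d=1 clk=0 e=1
t10.Δ1 b=1 a=1 f=0 c=1 d=1 clk=1 e=1
t10.Δ2 b=1 a=0 f=0 c=1 d=1 clk=1 e=1
t10.Δ3 b=0 a=0 f=1 c=1 d=1 clk=1 e=1
t10.Δ4 b=0 a=0 f=1 c=1 d=1 clk=1 e=0
t11.Δ0 b=0 a=0 f=1 c=1 d=1 clk=1 e=0
t11.Δ1 b=0 a=0 f=1 c=1 d=1 clk=0 e=0
t12.Δ0 b=0 a=0 f=1 c=1 d=1 clk=0 e=0
t12.Δ1 b=0 a=0 f=1 c=1 d=1 clk=1 e=0
t12.Δ2 b=0 a=1 f=1 c=1 d=1 clk=1 e=0
t12.Δ3 b=1 a=1 f=0 c=1 d=1 clk=1 e=0
t12.Δ4 b=1 a=1 f=0 c=1 d=1 clk=1 e=1

1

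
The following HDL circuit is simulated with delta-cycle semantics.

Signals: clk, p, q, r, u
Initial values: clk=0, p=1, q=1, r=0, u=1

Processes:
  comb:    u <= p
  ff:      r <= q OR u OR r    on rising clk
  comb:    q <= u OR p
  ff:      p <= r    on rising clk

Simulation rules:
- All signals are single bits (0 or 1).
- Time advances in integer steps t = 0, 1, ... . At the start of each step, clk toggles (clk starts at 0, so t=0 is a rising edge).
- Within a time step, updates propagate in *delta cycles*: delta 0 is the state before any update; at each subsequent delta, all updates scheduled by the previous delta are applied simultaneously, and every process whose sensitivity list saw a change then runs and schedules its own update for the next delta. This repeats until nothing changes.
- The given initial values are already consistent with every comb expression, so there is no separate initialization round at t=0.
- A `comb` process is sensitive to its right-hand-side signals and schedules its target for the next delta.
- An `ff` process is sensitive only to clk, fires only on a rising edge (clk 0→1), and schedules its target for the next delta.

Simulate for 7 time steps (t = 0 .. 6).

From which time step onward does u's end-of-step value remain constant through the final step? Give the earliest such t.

2

[bits: r,q,u,clk,p]
t=0: Δ0=01101 Δ1=01111 Δ2=11110 Δ3=11010 Δ4=10010 | 4Δ
t=1: Δ0=10010 Δ1=10000 | 1Δ
t=2: Δ0=10000 Δ1=10010 Δ2=10011 Δ3=11111 | 3Δ
t=3: Δ0=11111 Δ1=11101 | 1Δ
t=4: Δ0=11101 Δ1=11111 | 1Δ
t=5: Δ0=11111 Δ1=11101 | 1Δ
t=6: Δ0=11101 Δ1=11111 | 1Δ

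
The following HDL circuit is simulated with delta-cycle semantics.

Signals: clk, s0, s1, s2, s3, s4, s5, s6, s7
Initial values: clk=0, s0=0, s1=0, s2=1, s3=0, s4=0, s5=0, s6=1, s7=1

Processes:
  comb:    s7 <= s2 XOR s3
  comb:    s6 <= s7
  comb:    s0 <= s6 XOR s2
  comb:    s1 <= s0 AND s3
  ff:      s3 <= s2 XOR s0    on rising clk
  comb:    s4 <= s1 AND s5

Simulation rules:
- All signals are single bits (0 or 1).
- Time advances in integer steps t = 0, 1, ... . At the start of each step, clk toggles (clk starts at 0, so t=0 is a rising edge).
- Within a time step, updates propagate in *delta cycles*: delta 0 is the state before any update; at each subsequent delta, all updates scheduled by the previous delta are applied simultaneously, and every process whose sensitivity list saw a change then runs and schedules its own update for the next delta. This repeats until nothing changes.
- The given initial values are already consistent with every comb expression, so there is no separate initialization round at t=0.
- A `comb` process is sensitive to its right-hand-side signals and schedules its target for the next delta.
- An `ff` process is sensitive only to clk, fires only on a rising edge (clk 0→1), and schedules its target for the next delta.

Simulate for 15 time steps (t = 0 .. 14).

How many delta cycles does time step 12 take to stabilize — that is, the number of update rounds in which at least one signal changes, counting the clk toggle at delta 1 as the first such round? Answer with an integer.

t0.Δ0 clk=0 s1=0 s4=0 s0=0 s6=1 s5=0 s2=1 s7=1 s3=0
t0.Δ1 clk=1 s1=0 s4=0 s0=0 s6=1 s5=0 s2=1 s7=1 s3=0
t0.Δ2 clk=1 s1=0 s4=0 s0=0 s6=1 s5=0 s2=1 s7=1 s3=1
t0.Δ3 clk=1 s1=0 s4=0 s0=0 s6=1 s5=0 s2=1 s7=0 s3=1
t0.Δ4 clk=1 s1=0 s4=0 s0=0 s6=0 s5=0 s2=1 s7=0 s3=1
t0.Δ5 clk=1 s1=0 s4=0 s0=1 s6=0 s5=0 s2=1 s7=0 s3=1
t0.Δ6 clk=1 s1=1 s4=0 s0=1 s6=0 s5=0 s2=1 s7=0 s3=1
t1.Δ0 clk=1 s1=1 s4=0 s0=1 s6=0 s5=0 s2=1 s7=0 s3=1
t1.Δ1 clk=0 s1=1 s4=0 s0=1 s6=0 s5=0 s2=1 s7=0 s3=1
t2.Δ0 clk=0 s1=1 s4=0 s0=1 s6=0 s5=0 s2=1 s7=0 s3=1
t2.Δ1 clk=1 s1=1 s4=0 s0=1 s6=0 s5=0 s2=1 s7=0 s3=1
t2.Δ2 clk=1 s1=1 s4=0 s0=1 s6=0 s5=0 s2=1 s7=0 s3=0
t2.Δ3 clk=1 s1=0 s4=0 s0=1 s6=0 s5=0 s2=1 s7=1 s3=0
t2.Δ4 clk=1 s1=0 s4=0 s0=1 s6=1 s5=0 s2=1 s7=1 s3=0
t2.Δ5 clk=1 s1=0 s4=0 s0=0 s6=1 s5=0 s2=1 s7=1 s3=0
t3.Δ0 clk=1 s1=0 s4=0 s0=0 s6=1 s5=0 s2=1 s7=1 s3=0
t3.Δ1 clk=0 s1=0 s4=0 s0=0 s6=1 s5=0 s2=1 s7=1 s3=0
t4.Δ0 clk=0 s1=0 s4=0 s0=0 s6=1 s5=0 s2=1 s7=1 s3=0
t4.Δ1 clk=1 s1=0 s4=0 s0=0 s6=1 s5=0 s2=1 s7=1 s3=0
t4.Δ2 clk=1 s1=0 s4=0 s0=0 s6=1 s5=0 s2=1 s7=1 s3=1
t4.Δ3 clk=1 s1=0 s4=0 s0=0 s6=1 s5=0 s2=1 s7=0 s3=1
t4.Δ4 clk=1 s1=0 s4=0 s0=0 s6=0 s5=0 s2=1 s7=0 s3=1
t4.Δ5 clk=1 s1=0 s4=0 s0=1 s6=0 s5=0 s2=1 s7=0 s3=1
t4.Δ6 clk=1 s1=1 s4=0 s0=1 s6=0 s5=0 s2=1 s7=0 s3=1
t5.Δ0 clk=1 s1=1 s4=0 s0=1 s6=0 s5=0 s2=1 s7=0 s3=1
t5.Δ1 clk=0 s1=1 s4=0 s0=1 s6=0 s5=0 s2=1 s7=0 s3=1
t6.Δ0 clk=0 s1=1 s4=0 s0=1 s6=0 s5=0 s2=1 s7=0 s3=1
t6.Δ1 clk=1 s1=1 s4=0 s0=1 s6=0 s5=0 s2=1 s7=0 s3=1
t6.Δ2 clk=1 s1=1 s4=0 s0=1 s6=0 s5=0 s2=1 s7=0 s3=0
t6.Δ3 clk=1 s1=0 s4=0 s0=1 s6=0 s5=0 s2=1 s7=1 s3=0
t6.Δ4 clk=1 s1=0 s4=0 s0=1 s6=1 s5=0 s2=1 s7=1 s3=0
t6.Δ5 clk=1 s1=0 s4=0 s0=0 s6=1 s5=0 s2=1 s7=1 s3=0
t7.Δ0 clk=1 s1=0 s4=0 s0=0 s6=1 s5=0 s2=1 s7=1 s3=0
t7.Δ1 clk=0 s1=0 s4=0 s0=0 s6=1 s5=0 s2=1 s7=1 s3=0
t8.Δ0 clk=0 s1=0 s4=0 s0=0 s6=1 s5=0 s2=1 s7=1 s3=0
t8.Δ1 clk=1 s1=0 s4=0 s0=0 s6=1 s5=0 s2=1 s7=1 s3=0
t8.Δ2 clk=1 s1=0 s4=0 s0=0 s6=1 s5=0 s2=1 s7=1 s3=1
t8.Δ3 clk=1 s1=0 s4=0 s0=0 s6=1 s5=0 s2=1 s7=0 s3=1
t8.Δ4 clk=1 s1=0 s4=0 s0=0 s6=0 s5=0 s2=1 s7=0 s3=1
t8.Δ5 clk=1 s1=0 s4=0 s0=1 s6=0 s5=0 s2=1 s7=0 s3=1
t8.Δ6 clk=1 s1=1 s4=0 s0=1 s6=0 s5=0 s2=1 s7=0 s3=1
t9.Δ0 clk=1 s1=1 s4=0 s0=1 s6=0 s5=0 s2=1 s7=0 s3=1
t9.Δ1 clk=0 s1=1 s4=0 s0=1 s6=0 s5=0 s2=1 s7=0 s3=1
t10.Δ0 clk=0 s1=1 s4=0 s0=1 s6=0 s5=0 s2=1 s7=0 s3=1
t10.Δ1 clk=1 s1=1 s4=0 s0=1 s6=0 s5=0 s2=1 s7=0 s3=1
t10.Δ2 clk=1 s1=1 s4=0 s0=1 s6=0 s5=0 s2=1 s7=0 s3=0
t10.Δ3 clk=1 s1=0 s4=0 s0=1 s6=0 s5=0 s2=1 s7=1 s3=0
t10.Δ4 clk=1 s1=0 s4=0 s0=1 s6=1 s5=0 s2=1 s7=1 s3=0
t10.Δ5 clk=1 s1=0 s4=0 s0=0 s6=1 s5=0 s2=1 s7=1 s3=0
t11.Δ0 clk=1 s1=0 s4=0 s0=0 s6=1 s5=0 s2=1 s7=1 s3=0
t11.Δ1 clk=0 s1=0 s4=0 s0=0 s6=1 s5=0 s2=1 s7=1 s3=0
t12.Δ0 clk=0 s1=0 s4=0 s0=0 s6=1 s5=0 s2=1 s7=1 s3=0
t12.Δ1 clk=1 s1=0 s4=0 s0=0 s6=1 s5=0 s2=1 s7=1 s3=0
t12.Δ2 clk=1 s1=0 s4=0 s0=0 s6=1 s5=0 s2=1 s7=1 s3=1
t12.Δ3 clk=1 s1=0 s4=0 s0=0 s6=1 s5=0 s2=1 s7=0 s3=1
t12.Δ4 clk=1 s1=0 s4=0 s0=0 s6=0 s5=0 s2=1 s7=0 s3=1
t12.Δ5 clk=1 s1=0 s4=0 s0=1 s6=0 s5=0 s2=1 s7=0 s3=1
t12.Δ6 clk=1 s1=1 s4=0 s0=1 s6=0 s5=0 s2=1 s7=0 s3=1
t13.Δ0 clk=1 s1=1 s4=0 s0=1 s6=0 s5=0 s2=1 s7=0 s3=1
t13.Δ1 clk=0 s1=1 s4=0 s0=1 s6=0 s5=0 s2=1 s7=0 s3=1
t14.Δ0 clk=0 s1=1 s4=0 s0=1 s6=0 s5=0 s2=1 s7=0 s3=1
t14.Δ1 clk=1 s1=1 s4=0 s0=1 s6=0 s5=0 s2=1 s7=0 s3=1
t14.Δ2 clk=1 s1=1 s4=0 s0=1 s6=0 s5=0 s2=1 s7=0 s3=0
t14.Δ3 clk=1 s1=0 s4=0 s0=1 s6=0 s5=0 s2=1 s7=1 s3=0
t14.Δ4 clk=1 s1=0 s4=0 s0=1 s6=1 s5=0 s2=1 s7=1 s3=0
t14.Δ5 clk=1 s1=0 s4=0 s0=0 s6=1 s5=0 s2=1 s7=1 s3=0

6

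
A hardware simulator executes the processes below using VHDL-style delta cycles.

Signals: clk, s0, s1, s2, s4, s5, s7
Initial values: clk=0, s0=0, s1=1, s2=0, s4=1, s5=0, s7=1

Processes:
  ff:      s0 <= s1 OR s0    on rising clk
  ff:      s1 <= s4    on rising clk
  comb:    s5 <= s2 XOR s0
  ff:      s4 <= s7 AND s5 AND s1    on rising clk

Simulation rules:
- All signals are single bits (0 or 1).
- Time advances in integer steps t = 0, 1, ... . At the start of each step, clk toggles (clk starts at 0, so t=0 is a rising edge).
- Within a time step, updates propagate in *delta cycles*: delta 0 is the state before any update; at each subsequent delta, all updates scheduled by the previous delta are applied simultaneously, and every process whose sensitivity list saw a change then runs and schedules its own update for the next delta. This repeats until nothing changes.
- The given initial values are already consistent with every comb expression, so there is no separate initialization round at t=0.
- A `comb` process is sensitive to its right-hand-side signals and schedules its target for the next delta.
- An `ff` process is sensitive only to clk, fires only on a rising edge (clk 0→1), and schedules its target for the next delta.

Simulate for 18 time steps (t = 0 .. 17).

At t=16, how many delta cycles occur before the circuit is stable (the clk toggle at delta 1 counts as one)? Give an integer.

[bits: s0,s7,s5,s4,s2,s1,clk]
t=0: Δ0=0101010 Δ1=0101011 Δ2=1100011 Δ3=1110011 | 3Δ
t=1: Δ0=1110011 Δ1=1110010 | 1Δ
t=2: Δ0=1110010 Δ1=1110011 Δ2=1111001 | 2Δ
t=3: Δ0=1111001 Δ1=1111000 | 1Δ
t=4: Δ0=1111000 Δ1=1111001 Δ2=1110011 | 2Δ
t=5: Δ0=1110011 Δ1=1110010 | 1Δ
t=6: Δ0=1110010 Δ1=1110011 Δ2=1111001 | 2Δ
t=7: Δ0=1111001 Δ1=1111000 | 1Δ
t=8: Δ0=1111000 Δ1=1111001 Δ2=1110011 | 2Δ
t=9: Δ0=1110011 Δ1=1110010 | 1Δ
t=10: Δ0=1110010 Δ1=1110011 Δ2=1111001 | 2Δ
t=11: Δ0=1111001 Δ1=1111000 | 1Δ
t=12: Δ0=1111000 Δ1=1111001 Δ2=1110011 | 2Δ
t=13: Δ0=1110011 Δ1=1110010 | 1Δ
t=14: Δ0=1110010 Δ1=1110011 Δ2=1111001 | 2Δ
t=15: Δ0=1111001 Δ1=1111000 | 1Δ
t=16: Δ0=1111000 Δ1=1111001 Δ2=1110011 | 2Δ
t=17: Δ0=1110011 Δ1=1110010 | 1Δ

2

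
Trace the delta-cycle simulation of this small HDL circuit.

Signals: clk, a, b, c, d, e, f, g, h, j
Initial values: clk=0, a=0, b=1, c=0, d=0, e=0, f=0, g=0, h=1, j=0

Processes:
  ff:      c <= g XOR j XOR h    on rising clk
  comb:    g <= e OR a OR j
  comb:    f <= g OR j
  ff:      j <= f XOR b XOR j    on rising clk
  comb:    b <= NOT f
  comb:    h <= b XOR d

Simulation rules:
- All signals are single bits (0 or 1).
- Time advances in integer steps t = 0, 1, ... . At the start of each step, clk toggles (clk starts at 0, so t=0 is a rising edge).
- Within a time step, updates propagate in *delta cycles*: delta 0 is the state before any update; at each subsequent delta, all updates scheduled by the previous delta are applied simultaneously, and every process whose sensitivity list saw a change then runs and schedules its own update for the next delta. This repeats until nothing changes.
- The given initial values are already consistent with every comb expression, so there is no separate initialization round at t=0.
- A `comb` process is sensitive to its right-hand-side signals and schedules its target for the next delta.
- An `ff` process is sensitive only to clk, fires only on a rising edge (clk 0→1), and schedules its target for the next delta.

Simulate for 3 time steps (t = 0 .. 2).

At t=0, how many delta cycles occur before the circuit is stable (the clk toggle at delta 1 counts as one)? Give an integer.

t=0 Δ0: d=0 a=0 e=0 clk=0 g=0 j=0 h=1 f=0 b=1 c=0
  Δ1: clk:0→1
  Δ2: j:0→1, c:0→1
  Δ3: g:0→1, f:0→1
  Δ4: b:1→0
  Δ5: h:1→0
  (5Δ to stable)
t=1 Δ0: d=0 a=0 e=0 clk=1 g=1 j=1 h=0 f=1 b=0 c=1
  Δ1: clk:1→0
  (1Δ to stable)
t=2 Δ0: d=0 a=0 e=0 clk=0 g=1 j=1 h=0 f=1 b=0 c=1
  Δ1: clk:0→1
  Δ2: j:1→0, c:1→0
  Δ3: g:1→0
  Δ4: f:1→0
  Δ5: b:0→1
  Δ6: h:0→1
  (6Δ to stable)

5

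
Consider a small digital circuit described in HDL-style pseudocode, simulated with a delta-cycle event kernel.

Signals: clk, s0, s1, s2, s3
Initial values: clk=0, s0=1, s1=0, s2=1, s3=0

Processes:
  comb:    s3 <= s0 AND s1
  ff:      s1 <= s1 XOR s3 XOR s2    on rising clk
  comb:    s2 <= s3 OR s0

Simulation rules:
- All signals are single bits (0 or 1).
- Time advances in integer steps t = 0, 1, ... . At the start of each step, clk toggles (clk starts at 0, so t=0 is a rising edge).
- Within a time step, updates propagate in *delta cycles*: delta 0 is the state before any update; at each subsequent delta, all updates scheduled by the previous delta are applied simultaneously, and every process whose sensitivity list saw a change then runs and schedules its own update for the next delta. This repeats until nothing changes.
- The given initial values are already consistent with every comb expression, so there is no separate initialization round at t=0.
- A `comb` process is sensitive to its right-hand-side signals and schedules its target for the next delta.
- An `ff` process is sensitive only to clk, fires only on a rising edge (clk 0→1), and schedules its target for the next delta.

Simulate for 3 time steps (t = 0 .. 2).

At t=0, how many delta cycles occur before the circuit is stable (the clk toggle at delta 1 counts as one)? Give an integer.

3

[bits: s3,s1,clk,s2,s0]
t=0: Δ0=00011 Δ1=00111 Δ2=01111 Δ3=11111 | 3Δ
t=1: Δ0=11111 Δ1=11011 | 1Δ
t=2: Δ0=11011 Δ1=11111 | 1Δ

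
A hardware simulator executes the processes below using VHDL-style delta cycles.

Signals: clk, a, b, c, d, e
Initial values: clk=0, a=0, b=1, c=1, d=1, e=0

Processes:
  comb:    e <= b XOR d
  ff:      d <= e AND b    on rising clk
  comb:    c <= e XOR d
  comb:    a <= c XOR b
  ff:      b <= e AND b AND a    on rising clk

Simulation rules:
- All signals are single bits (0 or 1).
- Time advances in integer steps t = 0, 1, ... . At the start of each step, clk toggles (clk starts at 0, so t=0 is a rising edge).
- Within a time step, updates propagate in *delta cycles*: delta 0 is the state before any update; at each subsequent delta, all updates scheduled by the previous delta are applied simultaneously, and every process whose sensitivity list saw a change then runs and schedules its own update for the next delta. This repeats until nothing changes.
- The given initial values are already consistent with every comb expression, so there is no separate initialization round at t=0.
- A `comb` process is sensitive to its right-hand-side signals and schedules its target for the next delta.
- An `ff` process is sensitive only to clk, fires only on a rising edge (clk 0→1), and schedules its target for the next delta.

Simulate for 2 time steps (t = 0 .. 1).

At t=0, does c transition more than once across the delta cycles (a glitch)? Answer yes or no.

t=0 Δ0: d=1 b=1 clk=0 e=0 a=0 c=1
  Δ1: clk:0→1
  Δ2: d:1→0, b:1→0
  Δ3: a:0→1, c:1→0
  Δ4: a:1→0
  (4Δ to stable)
t=1 Δ0: d=0 b=0 clk=1 e=0 a=0 c=0
  Δ1: clk:1→0
  (1Δ to stable)

no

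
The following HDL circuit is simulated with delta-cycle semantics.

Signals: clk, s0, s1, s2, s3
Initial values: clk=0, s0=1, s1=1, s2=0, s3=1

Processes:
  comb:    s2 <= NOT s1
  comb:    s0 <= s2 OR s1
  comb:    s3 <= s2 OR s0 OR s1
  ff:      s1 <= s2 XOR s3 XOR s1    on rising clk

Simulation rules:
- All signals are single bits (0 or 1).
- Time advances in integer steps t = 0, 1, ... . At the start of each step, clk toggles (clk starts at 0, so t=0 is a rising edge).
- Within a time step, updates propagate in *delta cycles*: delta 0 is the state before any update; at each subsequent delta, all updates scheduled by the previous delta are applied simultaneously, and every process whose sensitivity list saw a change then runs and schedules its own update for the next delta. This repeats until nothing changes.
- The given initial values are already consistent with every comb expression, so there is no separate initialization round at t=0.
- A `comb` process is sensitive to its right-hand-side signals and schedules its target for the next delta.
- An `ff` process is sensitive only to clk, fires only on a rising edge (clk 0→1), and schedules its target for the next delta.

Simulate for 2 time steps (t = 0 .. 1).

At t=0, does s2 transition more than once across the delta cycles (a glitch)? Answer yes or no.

no

t=0 Δ0: s0=1 clk=0 s2=0 s1=1 s3=1
  Δ1: clk:0→1
  Δ2: s1:1→0
  Δ3: s0:1→0, s2:0→1
  Δ4: s0:0→1
  (4Δ to stable)
t=1 Δ0: s0=1 clk=1 s2=1 s1=0 s3=1
  Δ1: clk:1→0
  (1Δ to stable)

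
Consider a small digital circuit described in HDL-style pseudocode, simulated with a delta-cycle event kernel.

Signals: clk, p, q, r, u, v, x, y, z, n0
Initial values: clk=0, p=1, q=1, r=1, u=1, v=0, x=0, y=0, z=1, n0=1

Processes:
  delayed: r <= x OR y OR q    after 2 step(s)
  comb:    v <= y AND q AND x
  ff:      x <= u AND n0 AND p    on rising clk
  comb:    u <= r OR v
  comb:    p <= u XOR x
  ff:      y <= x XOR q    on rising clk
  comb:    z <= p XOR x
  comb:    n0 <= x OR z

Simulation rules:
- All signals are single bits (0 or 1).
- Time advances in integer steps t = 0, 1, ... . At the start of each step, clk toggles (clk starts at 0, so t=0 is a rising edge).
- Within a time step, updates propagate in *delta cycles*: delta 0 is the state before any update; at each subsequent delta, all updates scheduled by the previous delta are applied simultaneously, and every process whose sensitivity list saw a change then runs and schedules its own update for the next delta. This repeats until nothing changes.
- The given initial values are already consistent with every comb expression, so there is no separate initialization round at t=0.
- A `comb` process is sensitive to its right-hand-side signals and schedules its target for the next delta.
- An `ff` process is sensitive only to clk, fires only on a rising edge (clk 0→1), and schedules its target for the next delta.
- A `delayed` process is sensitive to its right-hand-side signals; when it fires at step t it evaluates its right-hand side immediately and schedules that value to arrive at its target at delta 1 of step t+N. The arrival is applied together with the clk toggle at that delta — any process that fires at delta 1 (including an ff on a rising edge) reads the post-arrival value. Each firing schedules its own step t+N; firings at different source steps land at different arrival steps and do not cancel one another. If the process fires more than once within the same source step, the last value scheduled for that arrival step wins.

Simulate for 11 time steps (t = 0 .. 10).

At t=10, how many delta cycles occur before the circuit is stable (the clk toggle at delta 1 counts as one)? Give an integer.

5

t=0 Δ0: z=1 clk=0 u=1 y=0 r=1 v=0 p=1 q=1 x=0 n0=1
  Δ1: clk:0→1
  Δ2: y:0→1, x:0→1
  Δ3: z:1→0, v:0→1, p:1→0
  Δ4: z:0→1
  (4Δ to stable)
t=1 Δ0: z=1 clk=1 u=1 y=1 r=1 v=1 p=0 q=1 x=1 n0=1
  Δ1: clk:1→0
  (1Δ to stable)
t=2 Δ0: z=1 clk=0 u=1 y=1 r=1 v=1 p=0 q=1 x=1 n0=1
  Δ1: clk:0→1
  Δ2: y:1→0, x:1→0
  Δ3: z:1→0, v:1→0, p:0→1
  Δ4: z:0→1, n0:1→0
  Δ5: n0:0→1
  (5Δ to stable)
t=3 Δ0: z=1 clk=1 u=1 y=0 r=1 v=0 p=1 q=1 x=0 n0=1
  Δ1: clk:1→0
  (1Δ to stable)
t=4 Δ0: z=1 clk=0 u=1 y=0 r=1 v=0 p=1 q=1 x=0 n0=1
  Δ1: clk:0→1
  Δ2: y:0→1, x:0→1
  Δ3: z:1→0, v:0→1, p:1→0
  Δ4: z:0→1
  (4Δ to stable)
t=5 Δ0: z=1 clk=1 u=1 y=1 r=1 v=1 p=0 q=1 x=1 n0=1
  Δ1: clk:1→0
  (1Δ to stable)
t=6 Δ0: z=1 clk=0 u=1 y=1 r=1 v=1 p=0 q=1 x=1 n0=1
  Δ1: clk:0→1
  Δ2: y:1→0, x:1→0
  Δ3: z:1→0, v:1→0, p:0→1
  Δ4: z:0→1, n0:1→0
  Δ5: n0:0→1
  (5Δ to stable)
t=7 Δ0: z=1 clk=1 u=1 y=0 r=1 v=0 p=1 q=1 x=0 n0=1
  Δ1: clk:1→0
  (1Δ to stable)
t=8 Δ0: z=1 clk=0 u=1 y=0 r=1 v=0 p=1 q=1 x=0 n0=1
  Δ1: clk:0→1
  Δ2: y:0→1, x:0→1
  Δ3: z:1→0, v:0→1, p:1→0
  Δ4: z:0→1
  (4Δ to stable)
t=9 Δ0: z=1 clk=1 u=1 y=1 r=1 v=1 p=0 q=1 x=1 n0=1
  Δ1: clk:1→0
  (1Δ to stable)
t=10 Δ0: z=1 clk=0 u=1 y=1 r=1 v=1 p=0 q=1 x=1 n0=1
  Δ1: clk:0→1
  Δ2: y:1→0, x:1→0
  Δ3: z:1→0, v:1→0, p:0→1
  Δ4: z:0→1, n0:1→0
  Δ5: n0:0→1
  (5Δ to stable)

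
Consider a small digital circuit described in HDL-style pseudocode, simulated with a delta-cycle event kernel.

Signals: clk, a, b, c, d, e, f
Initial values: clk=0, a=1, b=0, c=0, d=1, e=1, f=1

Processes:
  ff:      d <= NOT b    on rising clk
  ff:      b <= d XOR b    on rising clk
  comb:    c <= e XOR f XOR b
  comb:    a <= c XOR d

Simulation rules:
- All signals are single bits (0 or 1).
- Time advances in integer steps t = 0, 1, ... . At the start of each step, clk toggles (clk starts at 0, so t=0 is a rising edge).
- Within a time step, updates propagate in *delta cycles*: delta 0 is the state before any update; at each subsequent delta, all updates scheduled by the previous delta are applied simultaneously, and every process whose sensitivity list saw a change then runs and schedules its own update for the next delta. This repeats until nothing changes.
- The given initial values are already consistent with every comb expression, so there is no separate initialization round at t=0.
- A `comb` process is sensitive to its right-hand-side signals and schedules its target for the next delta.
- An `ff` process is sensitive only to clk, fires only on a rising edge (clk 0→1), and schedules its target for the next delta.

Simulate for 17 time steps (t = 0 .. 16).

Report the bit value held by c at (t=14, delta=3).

t0.Δ0 clk=0 c=0 a=1 d=1 b=0 f=1 e=1
t0.Δ1 clk=1 c=0 a=1 d=1 b=0 f=1 e=1
t0.Δ2 clk=1 c=0 a=1 d=1 b=1 f=1 e=1
t0.Δ3 clk=1 c=1 a=1 d=1 b=1 f=1 e=1
t0.Δ4 clk=1 c=1 a=0 d=1 b=1 f=1 e=1
t1.Δ0 clk=1 c=1 a=0 d=1 b=1 f=1 e=1
t1.Δ1 clk=0 c=1 a=0 d=1 b=1 f=1 e=1
t2.Δ0 clk=0 c=1 a=0 d=1 b=1 f=1 e=1
t2.Δ1 clk=1 c=1 a=0 d=1 b=1 f=1 e=1
t2.Δ2 clk=1 c=1 a=0 d=0 b=0 f=1 e=1
t2.Δ3 clk=1 c=0 a=1 d=0 b=0 f=1 e=1
t2.Δ4 clk=1 c=0 a=0 d=0 b=0 f=1 e=1
t3.Δ0 clk=1 c=0 a=0 d=0 b=0 f=1 e=1
t3.Δ1 clk=0 c=0 a=0 d=0 b=0 f=1 e=1
t4.Δ0 clk=0 c=0 a=0 d=0 b=0 f=1 e=1
t4.Δ1 clk=1 c=0 a=0 d=0 b=0 f=1 e=1
t4.Δ2 clk=1 c=0 a=0 d=1 b=0 f=1 e=1
t4.Δ3 clk=1 c=0 a=1 d=1 b=0 f=1 e=1
t5.Δ0 clk=1 c=0 a=1 d=1 b=0 f=1 e=1
t5.Δ1 clk=0 c=0 a=1 d=1 b=0 f=1 e=1
t6.Δ0 clk=0 c=0 a=1 d=1 b=0 f=1 e=1
t6.Δ1 clk=1 c=0 a=1 d=1 b=0 f=1 e=1
t6.Δ2 clk=1 c=0 a=1 d=1 b=1 f=1 e=1
t6.Δ3 clk=1 c=1 a=1 d=1 b=1 f=1 e=1
t6.Δ4 clk=1 c=1 a=0 d=1 b=1 f=1 e=1
t7.Δ0 clk=1 c=1 a=0 d=1 b=1 f=1 e=1
t7.Δ1 clk=0 c=1 a=0 d=1 b=1 f=1 e=1
t8.Δ0 clk=0 c=1 a=0 d=1 b=1 f=1 e=1
t8.Δ1 clk=1 c=1 a=0 d=1 b=1 f=1 e=1
t8.Δ2 clk=1 c=1 a=0 d=0 b=0 f=1 e=1
t8.Δ3 clk=1 c=0 a=1 d=0 b=0 f=1 e=1
t8.Δ4 clk=1 c=0 a=0 d=0 b=0 f=1 e=1
t9.Δ0 clk=1 c=0 a=0 d=0 b=0 f=1 e=1
t9.Δ1 clk=0 c=0 a=0 d=0 b=0 f=1 e=1
t10.Δ0 clk=0 c=0 a=0 d=0 b=0 f=1 e=1
t10.Δ1 clk=1 c=0 a=0 d=0 b=0 f=1 e=1
t10.Δ2 clk=1 c=0 a=0 d=1 b=0 f=1 e=1
t10.Δ3 clk=1 c=0 a=1 d=1 b=0 f=1 e=1
t11.Δ0 clk=1 c=0 a=1 d=1 b=0 f=1 e=1
t11.Δ1 clk=0 c=0 a=1 d=1 b=0 f=1 e=1
t12.Δ0 clk=0 c=0 a=1 d=1 b=0 f=1 e=1
t12.Δ1 clk=1 c=0 a=1 d=1 b=0 f=1 e=1
t12.Δ2 clk=1 c=0 a=1 d=1 b=1 f=1 e=1
t12.Δ3 clk=1 c=1 a=1 d=1 b=1 f=1 e=1
t12.Δ4 clk=1 c=1 a=0 d=1 b=1 f=1 e=1
t13.Δ0 clk=1 c=1 a=0 d=1 b=1 f=1 e=1
t13.Δ1 clk=0 c=1 a=0 d=1 b=1 f=1 e=1
t14.Δ0 clk=0 c=1 a=0 d=1 b=1 f=1 e=1
t14.Δ1 clk=1 c=1 a=0 d=1 b=1 f=1 e=1
t14.Δ2 clk=1 c=1 a=0 d=0 b=0 f=1 e=1
t14.Δ3 clk=1 c=0 a=1 d=0 b=0 f=1 e=1
t14.Δ4 clk=1 c=0 a=0 d=0 b=0 f=1 e=1
t15.Δ0 clk=1 c=0 a=0 d=0 b=0 f=1 e=1
t15.Δ1 clk=0 c=0 a=0 d=0 b=0 f=1 e=1
t16.Δ0 clk=0 c=0 a=0 d=0 b=0 f=1 e=1
t16.Δ1 clk=1 c=0 a=0 d=0 b=0 f=1 e=1
t16.Δ2 clk=1 c=0 a=0 d=1 b=0 f=1 e=1
t16.Δ3 clk=1 c=0 a=1 d=1 b=0 f=1 e=1

0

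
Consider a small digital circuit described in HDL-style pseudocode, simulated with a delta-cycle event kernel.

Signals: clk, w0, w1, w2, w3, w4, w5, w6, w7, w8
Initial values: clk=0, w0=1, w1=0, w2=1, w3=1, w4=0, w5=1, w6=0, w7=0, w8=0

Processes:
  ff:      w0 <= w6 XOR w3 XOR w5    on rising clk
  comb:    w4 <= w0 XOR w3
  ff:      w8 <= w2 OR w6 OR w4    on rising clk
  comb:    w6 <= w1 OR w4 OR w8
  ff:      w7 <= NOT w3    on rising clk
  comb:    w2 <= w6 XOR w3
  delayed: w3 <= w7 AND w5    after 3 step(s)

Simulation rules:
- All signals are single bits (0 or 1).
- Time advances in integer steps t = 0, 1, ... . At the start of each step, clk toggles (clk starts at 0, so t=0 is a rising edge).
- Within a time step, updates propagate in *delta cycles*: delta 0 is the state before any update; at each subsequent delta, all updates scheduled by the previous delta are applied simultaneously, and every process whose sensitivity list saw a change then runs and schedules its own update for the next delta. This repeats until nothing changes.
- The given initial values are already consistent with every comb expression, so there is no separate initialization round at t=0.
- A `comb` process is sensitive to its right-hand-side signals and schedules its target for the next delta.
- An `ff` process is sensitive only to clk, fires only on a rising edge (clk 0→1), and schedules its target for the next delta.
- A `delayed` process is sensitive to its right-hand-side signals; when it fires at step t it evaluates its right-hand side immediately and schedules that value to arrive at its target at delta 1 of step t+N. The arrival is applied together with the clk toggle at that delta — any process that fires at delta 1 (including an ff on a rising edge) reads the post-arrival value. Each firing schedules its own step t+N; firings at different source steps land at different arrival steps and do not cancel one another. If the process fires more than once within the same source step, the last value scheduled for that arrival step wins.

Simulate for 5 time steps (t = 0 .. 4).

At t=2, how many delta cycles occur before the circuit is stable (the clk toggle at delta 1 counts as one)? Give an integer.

3

t0.Δ0 w3=1 w2=1 w8=0 clk=0 w4=0 w6=0 w7=0 w0=1 w1=0 w5=1
t0.Δ1 w3=1 w2=1 w8=0 clk=1 w4=0 w6=0 w7=0 w0=1 w1=0 w5=1
t0.Δ2 w3=1 w2=1 w8=1 clk=1 w4=0 w6=0 w7=0 w0=0 w1=0 w5=1
t0.Δ3 w3=1 w2=1 w8=1 clk=1 w4=1 w6=1 w7=0 w0=0 w1=0 w5=1
t0.Δ4 w3=1 w2=0 w8=1 clk=1 w4=1 w6=1 w7=0 w0=0 w1=0 w5=1
t1.Δ0 w3=1 w2=0 w8=1 clk=1 w4=1 w6=1 w7=0 w0=0 w1=0 w5=1
t1.Δ1 w3=1 w2=0 w8=1 clk=0 w4=1 w6=1 w7=0 w0=0 w1=0 w5=1
t2.Δ0 w3=1 w2=0 w8=1 clk=0 w4=1 w6=1 w7=0 w0=0 w1=0 w5=1
t2.Δ1 w3=1 w2=0 w8=1 clk=1 w4=1 w6=1 w7=0 w0=0 w1=0 w5=1
t2.Δ2 w3=1 w2=0 w8=1 clk=1 w4=1 w6=1 w7=0 w0=1 w1=0 w5=1
t2.Δ3 w3=1 w2=0 w8=1 clk=1 w4=0 w6=1 w7=0 w0=1 w1=0 w5=1
t3.Δ0 w3=1 w2=0 w8=1 clk=1 w4=0 w6=1 w7=0 w0=1 w1=0 w5=1
t3.Δ1 w3=1 w2=0 w8=1 clk=0 w4=0 w6=1 w7=0 w0=1 w1=0 w5=1
t4.Δ0 w3=1 w2=0 w8=1 clk=0 w4=0 w6=1 w7=0 w0=1 w1=0 w5=1
t4.Δ1 w3=1 w2=0 w8=1 clk=1 w4=0 w6=1 w7=0 w0=1 w1=0 w5=1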